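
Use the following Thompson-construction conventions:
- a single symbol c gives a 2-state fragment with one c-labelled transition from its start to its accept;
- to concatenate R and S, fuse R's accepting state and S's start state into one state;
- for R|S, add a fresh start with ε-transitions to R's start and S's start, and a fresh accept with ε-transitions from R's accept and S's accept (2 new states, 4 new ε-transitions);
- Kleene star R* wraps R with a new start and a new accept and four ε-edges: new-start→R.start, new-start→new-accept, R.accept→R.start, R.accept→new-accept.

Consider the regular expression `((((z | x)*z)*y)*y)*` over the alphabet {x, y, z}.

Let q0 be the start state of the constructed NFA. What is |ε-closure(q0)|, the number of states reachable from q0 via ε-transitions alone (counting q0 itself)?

11

Compute the ε-closure size of each fragment's start state recursively; a symbol fragment's start has no outgoing ε-edge, so its closure is just itself (size 1).
  z | x : new start ε-reaches every alternative's start; none of them accept ε, so the new accept is not reached: |ε-closure| = 1 + 1 + 1 = 3
  (z | x)* : the star's fresh start ε-reaches both the body's start and the fresh accept: |ε-closure| = 2 + 3 = 5
  (z | x)*z : |ε-closure| = 5 + (1−1) = 5 (closure spills across the concat boundary because the left factor accepts ε)
  ((z | x)*z)* : |ε-closure| = 1 (new start) + 5 (body) + 1 (new accept) = 7
  ((z | x)*z)*y : the left operand accepts ε, so the closure extends into the next operand (the shared merged state is already counted); |ε-closure| = 7 + (1−1) = 7
  (((z | x)*z)*y)* : new start has ε-edges to the inner start and to the new accept, so |ε-closure| = 2 + 7 = 9
  (((z | x)*z)*y)*y : |ε-closure| = 9 + (1−1) = 9 (closure spills across the concat boundary because the left factor accepts ε)
  ((((z | x)*z)*y)*y)* : |ε-closure| = 1 (new start) + 9 (body) + 1 (new accept) = 11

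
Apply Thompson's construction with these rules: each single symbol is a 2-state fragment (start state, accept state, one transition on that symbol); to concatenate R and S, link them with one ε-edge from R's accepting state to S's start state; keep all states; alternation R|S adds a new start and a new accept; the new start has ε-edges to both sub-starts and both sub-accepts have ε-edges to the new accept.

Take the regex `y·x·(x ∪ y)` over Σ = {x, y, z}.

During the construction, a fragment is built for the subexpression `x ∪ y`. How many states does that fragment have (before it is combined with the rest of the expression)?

Fragment for `x ∪ y`:
Each of the 2 symbol leaves contributes a 2-state fragment.
  x ∪ y — 6 states

6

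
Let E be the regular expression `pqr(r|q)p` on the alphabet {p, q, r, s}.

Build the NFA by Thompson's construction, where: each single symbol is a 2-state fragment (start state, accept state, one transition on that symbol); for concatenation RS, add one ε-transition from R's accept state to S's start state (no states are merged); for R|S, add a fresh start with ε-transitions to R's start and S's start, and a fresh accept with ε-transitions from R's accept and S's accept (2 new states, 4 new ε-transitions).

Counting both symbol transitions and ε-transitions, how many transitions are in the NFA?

14

Per subexpression:
Each of the 6 symbol leaves contributes 1 transition (1 symbol, 0 ε).
  r|q : 6 transitions (2 symbol, 4 ε)
  pqr(r|q)p : 14 transitions (6 symbol, 8 ε)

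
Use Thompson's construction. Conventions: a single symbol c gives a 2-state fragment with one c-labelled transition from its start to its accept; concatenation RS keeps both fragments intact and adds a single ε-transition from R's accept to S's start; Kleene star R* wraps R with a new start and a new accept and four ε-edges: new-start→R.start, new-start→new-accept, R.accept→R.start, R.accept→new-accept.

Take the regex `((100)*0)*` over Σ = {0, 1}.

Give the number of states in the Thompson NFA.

By structural recursion:
Each of the 4 symbol leaves contributes a 2-state fragment.
  100 — 6 states
  (100)* — 8 states
  (100)*0 — 10 states
  ((100)*0)* — 12 states

12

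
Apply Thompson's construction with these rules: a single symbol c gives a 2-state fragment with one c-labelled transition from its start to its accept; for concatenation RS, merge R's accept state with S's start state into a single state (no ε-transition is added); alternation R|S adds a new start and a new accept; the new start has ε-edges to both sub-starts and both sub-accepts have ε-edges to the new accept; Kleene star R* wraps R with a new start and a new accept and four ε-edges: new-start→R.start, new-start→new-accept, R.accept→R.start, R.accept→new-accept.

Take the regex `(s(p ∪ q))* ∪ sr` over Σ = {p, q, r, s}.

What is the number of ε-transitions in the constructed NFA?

By structural recursion:
Each of the 5 symbol leaves contributes 0 ε-transitions.
  p ∪ q → 4 ε-transitions
  s(p ∪ q) → 4 ε-transitions
  (s(p ∪ q))* → 8 ε-transitions
  sr → 0 ε-transitions
  (s(p ∪ q))* ∪ sr → 12 ε-transitions

12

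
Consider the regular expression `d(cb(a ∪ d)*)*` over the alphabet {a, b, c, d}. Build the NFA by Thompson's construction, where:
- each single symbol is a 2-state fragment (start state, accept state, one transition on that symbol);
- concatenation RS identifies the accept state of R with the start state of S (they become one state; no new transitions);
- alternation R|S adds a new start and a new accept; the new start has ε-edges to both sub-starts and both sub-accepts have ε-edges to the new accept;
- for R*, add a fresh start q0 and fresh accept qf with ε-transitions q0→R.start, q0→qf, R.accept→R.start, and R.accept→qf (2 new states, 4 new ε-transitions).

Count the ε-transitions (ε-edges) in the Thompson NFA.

Bottom-up over the parse tree:
Each of the 5 symbol leaves contributes 0 ε-transitions.
  a ∪ d — 4 ε-transitions
  (a ∪ d)* — 8 ε-transitions
  cb(a ∪ d)* — 8 ε-transitions
  (cb(a ∪ d)*)* — 12 ε-transitions
  d(cb(a ∪ d)*)* — 12 ε-transitions

12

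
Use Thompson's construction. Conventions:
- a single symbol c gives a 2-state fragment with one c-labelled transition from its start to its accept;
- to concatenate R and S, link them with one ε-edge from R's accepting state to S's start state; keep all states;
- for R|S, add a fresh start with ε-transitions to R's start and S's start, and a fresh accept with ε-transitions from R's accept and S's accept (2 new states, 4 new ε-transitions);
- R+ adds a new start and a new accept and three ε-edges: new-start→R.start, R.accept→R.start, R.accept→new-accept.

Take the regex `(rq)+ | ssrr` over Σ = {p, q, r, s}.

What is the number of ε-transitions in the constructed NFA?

Building bottom-up:
Each of the 6 symbol leaves contributes 0 ε-transitions.
  rq = 1 ε-transition
  (rq)+ = 4 ε-transitions
  ssrr = 3 ε-transitions
  (rq)+ | ssrr = 11 ε-transitions

11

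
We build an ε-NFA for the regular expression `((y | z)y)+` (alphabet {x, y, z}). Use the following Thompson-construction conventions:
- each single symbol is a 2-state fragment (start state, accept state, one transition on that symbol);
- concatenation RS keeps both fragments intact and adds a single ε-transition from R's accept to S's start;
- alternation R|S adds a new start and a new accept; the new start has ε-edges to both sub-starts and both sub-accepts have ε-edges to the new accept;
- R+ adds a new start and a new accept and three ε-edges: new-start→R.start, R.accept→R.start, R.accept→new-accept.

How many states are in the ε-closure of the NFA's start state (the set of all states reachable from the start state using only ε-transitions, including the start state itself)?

4

Work bottom-up. For each fragment F, track |ε-closure(F.start)| and whether F's accept lies in that closure (i.e. whether F accepts ε). A single-symbol fragment has closure size 1 and does not accept ε.
  y | z : new start ε-reaches every alternative's start; none of them accept ε, so the new accept is not reached: |ε-closure| = 1 + 1 + 1 = 3
  (y | z)y : same as the first factor's closure: |ε-closure| = 3
  ((y | z)y)+ : |ε-closure| = 1 + 3 = 4 (the body doesn't accept ε, so the new accept is not reached)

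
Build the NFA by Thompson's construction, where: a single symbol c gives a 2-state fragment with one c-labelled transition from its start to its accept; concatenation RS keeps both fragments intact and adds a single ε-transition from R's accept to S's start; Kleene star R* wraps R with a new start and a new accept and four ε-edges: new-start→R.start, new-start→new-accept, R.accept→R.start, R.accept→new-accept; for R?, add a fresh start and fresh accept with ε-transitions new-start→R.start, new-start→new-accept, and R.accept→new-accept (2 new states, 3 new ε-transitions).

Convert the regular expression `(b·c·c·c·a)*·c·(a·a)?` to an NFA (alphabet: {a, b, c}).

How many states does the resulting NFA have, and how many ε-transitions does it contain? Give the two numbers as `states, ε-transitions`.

20, 14

Recursing over subexpressions:
Each of the 8 symbol leaves contributes 2 states and 0 ε-transitions.
  b·c·c·c·a → 10 states, 4 ε-transitions
  (b·c·c·c·a)* → 12 states, 8 ε-transitions
  a·a → 4 states, 1 ε-transition
  (a·a)? → 6 states, 4 ε-transitions
  (b·c·c·c·a)*·c·(a·a)? → 20 states, 14 ε-transitions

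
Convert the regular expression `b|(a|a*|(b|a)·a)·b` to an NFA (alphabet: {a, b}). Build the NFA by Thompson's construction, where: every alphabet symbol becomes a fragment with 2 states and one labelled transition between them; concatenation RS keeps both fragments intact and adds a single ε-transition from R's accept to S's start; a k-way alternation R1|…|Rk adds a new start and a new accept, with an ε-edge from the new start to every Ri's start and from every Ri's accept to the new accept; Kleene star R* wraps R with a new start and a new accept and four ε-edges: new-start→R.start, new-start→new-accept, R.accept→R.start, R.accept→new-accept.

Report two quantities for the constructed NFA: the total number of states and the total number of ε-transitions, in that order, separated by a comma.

22, 20

Per subexpression:
Each of the 7 symbol leaves contributes 2 states and 0 ε-transitions.
  a* — 4 states, 4 ε-transitions
  b|a — 6 states, 4 ε-transitions
  (b|a)·a — 8 states, 5 ε-transitions
  a|a*|(b|a)·a — 16 states, 15 ε-transitions
  (a|a*|(b|a)·a)·b — 18 states, 16 ε-transitions
  b|(a|a*|(b|a)·a)·b — 22 states, 20 ε-transitions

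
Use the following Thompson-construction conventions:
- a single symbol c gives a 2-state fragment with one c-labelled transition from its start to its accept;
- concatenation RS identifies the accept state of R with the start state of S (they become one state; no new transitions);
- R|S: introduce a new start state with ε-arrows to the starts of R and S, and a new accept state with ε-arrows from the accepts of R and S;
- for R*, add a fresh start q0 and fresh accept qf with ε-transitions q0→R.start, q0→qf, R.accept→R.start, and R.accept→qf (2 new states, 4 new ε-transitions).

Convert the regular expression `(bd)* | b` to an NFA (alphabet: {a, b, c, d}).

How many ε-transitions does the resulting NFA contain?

Per subexpression:
Each of the 3 symbol leaves contributes 0 ε-transitions.
  bd — 0 ε-transitions
  (bd)* — 4 ε-transitions
  (bd)* | b — 8 ε-transitions

8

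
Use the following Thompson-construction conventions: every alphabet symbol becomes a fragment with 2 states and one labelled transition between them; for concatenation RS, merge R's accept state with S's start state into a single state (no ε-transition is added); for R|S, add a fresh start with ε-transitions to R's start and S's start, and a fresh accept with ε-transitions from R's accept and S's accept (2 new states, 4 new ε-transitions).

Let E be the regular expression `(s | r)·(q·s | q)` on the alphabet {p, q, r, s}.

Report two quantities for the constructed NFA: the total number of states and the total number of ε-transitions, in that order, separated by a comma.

Building bottom-up:
Each of the 5 symbol leaves contributes 2 states and 0 ε-transitions.
  s | r → 6 states, 4 ε-transitions
  q·s → 3 states, 0 ε-transitions
  q·s | q → 7 states, 4 ε-transitions
  (s | r)·(q·s | q) → 12 states, 8 ε-transitions

12, 8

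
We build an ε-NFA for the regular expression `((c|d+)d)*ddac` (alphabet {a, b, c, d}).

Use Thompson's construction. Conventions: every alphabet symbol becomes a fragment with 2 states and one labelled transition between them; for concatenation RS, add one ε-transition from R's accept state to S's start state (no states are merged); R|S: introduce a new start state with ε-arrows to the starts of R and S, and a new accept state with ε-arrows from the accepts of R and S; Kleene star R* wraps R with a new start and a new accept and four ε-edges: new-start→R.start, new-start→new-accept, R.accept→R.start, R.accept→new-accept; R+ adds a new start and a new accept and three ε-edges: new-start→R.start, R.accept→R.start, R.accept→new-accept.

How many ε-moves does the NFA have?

16

Bottom-up over the parse tree:
Each of the 7 symbol leaves contributes 0 ε-transitions.
  d+ — 3 ε-transitions
  c|d+ — 7 ε-transitions
  (c|d+)d — 8 ε-transitions
  ((c|d+)d)* — 12 ε-transitions
  ((c|d+)d)*ddac — 16 ε-transitions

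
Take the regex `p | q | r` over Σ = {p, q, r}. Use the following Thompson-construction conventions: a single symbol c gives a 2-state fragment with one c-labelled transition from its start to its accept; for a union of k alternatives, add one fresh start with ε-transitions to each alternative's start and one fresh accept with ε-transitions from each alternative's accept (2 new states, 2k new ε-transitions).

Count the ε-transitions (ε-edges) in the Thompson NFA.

Per subexpression:
Each of the 3 symbol leaves contributes 0 ε-transitions.
  p | q | r = 6 ε-transitions

6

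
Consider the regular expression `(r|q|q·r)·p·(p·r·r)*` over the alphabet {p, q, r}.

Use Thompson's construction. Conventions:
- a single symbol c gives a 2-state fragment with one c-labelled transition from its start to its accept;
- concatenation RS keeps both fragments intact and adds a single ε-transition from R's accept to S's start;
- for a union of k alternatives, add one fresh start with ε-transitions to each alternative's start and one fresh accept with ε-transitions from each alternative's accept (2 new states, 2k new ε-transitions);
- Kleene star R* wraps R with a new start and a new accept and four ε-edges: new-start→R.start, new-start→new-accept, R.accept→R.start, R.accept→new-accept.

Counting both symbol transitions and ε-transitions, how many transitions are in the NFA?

23

Bottom-up over the parse tree:
Each of the 8 symbol leaves contributes 1 transition (1 symbol, 0 ε).
  q·r = 3 transitions (2 symbol, 1 ε)
  r|q|q·r = 11 transitions (4 symbol, 7 ε)
  p·r·r = 5 transitions (3 symbol, 2 ε)
  (p·r·r)* = 9 transitions (3 symbol, 6 ε)
  (r|q|q·r)·p·(p·r·r)* = 23 transitions (8 symbol, 15 ε)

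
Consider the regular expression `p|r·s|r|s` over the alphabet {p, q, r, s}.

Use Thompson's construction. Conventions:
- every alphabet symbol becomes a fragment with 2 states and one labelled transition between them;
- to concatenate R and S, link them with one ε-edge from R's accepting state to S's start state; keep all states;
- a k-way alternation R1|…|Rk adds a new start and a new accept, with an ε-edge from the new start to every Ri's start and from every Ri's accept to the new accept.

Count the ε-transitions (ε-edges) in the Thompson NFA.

Bottom-up over the parse tree:
Each of the 5 symbol leaves contributes 0 ε-transitions.
  r·s = 1 ε-transition
  p|r·s|r|s = 9 ε-transitions

9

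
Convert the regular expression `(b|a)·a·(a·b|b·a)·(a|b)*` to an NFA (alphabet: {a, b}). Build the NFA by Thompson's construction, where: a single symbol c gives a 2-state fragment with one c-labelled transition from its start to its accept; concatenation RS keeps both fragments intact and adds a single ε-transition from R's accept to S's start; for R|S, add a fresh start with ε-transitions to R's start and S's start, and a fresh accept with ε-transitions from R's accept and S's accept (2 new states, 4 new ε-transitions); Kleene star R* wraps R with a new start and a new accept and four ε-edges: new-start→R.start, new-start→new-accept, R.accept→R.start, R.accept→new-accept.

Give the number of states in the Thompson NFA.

26

Building bottom-up:
Each of the 9 symbol leaves contributes a 2-state fragment.
  b|a = 6 states
  a·b = 4 states
  b·a = 4 states
  a·b|b·a = 10 states
  a|b = 6 states
  (a|b)* = 8 states
  (b|a)·a·(a·b|b·a)·(a|b)* = 26 states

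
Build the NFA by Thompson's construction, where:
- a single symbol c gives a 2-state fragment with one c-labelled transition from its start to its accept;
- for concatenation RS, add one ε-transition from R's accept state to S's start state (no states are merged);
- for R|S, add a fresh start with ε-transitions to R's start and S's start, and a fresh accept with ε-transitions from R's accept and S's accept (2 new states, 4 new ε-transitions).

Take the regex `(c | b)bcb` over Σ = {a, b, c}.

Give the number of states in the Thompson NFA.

Bottom-up over the parse tree:
Each of the 5 symbol leaves contributes a 2-state fragment.
  c | b — 6 states
  (c | b)bcb — 12 states

12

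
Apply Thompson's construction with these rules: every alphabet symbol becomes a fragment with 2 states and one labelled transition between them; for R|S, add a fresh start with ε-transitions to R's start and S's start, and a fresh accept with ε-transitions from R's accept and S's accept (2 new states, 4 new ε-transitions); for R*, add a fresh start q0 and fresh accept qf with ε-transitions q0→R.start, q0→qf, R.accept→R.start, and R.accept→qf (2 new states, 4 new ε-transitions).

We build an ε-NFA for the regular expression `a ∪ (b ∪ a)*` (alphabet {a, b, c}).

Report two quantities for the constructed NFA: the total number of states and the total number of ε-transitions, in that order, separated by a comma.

12, 12

By structural recursion:
Each of the 3 symbol leaves contributes 2 states and 0 ε-transitions.
  b ∪ a — 6 states, 4 ε-transitions
  (b ∪ a)* — 8 states, 8 ε-transitions
  a ∪ (b ∪ a)* — 12 states, 12 ε-transitions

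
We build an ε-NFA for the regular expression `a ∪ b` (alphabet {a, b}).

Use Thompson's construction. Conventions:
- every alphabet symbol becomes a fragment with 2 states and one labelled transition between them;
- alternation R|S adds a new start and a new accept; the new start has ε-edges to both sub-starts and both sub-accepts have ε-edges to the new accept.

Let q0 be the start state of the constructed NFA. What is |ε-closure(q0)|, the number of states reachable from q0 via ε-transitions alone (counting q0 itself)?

Compute the ε-closure size of each fragment's start state recursively; a symbol fragment's start has no outgoing ε-edge, so its closure is just itself (size 1).
  a ∪ b : |ε-closure| = 1 + 1 + 1 = 3 (the new accept is not ε-reachable since no branch accepts ε)

3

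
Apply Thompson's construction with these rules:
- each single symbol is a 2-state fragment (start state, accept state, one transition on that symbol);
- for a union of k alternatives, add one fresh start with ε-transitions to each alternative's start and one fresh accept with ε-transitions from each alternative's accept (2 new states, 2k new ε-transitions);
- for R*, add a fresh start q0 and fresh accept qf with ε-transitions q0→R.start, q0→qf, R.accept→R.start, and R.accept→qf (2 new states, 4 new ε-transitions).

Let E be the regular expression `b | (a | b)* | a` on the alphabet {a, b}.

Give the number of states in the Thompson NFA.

14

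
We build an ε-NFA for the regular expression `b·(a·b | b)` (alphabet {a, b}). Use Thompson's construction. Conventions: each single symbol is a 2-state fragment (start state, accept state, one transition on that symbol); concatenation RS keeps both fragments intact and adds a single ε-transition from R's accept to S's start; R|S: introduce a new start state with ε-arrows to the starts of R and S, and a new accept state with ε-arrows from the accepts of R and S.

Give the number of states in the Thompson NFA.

10

Per subexpression:
Each of the 4 symbol leaves contributes a 2-state fragment.
  a·b → 4 states
  a·b | b → 8 states
  b·(a·b | b) → 10 states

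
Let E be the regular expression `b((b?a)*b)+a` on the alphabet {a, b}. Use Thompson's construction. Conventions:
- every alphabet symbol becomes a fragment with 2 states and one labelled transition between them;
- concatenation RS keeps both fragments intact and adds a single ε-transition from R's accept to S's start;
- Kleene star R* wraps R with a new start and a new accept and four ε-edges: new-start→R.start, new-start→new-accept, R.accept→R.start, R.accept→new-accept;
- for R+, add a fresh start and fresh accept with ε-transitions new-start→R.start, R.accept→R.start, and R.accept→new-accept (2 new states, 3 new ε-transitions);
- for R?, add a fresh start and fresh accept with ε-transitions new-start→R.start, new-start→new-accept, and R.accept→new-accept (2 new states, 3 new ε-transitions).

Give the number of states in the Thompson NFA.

16

Per subexpression:
Each of the 5 symbol leaves contributes a 2-state fragment.
  b? : 4 states
  b?a : 6 states
  (b?a)* : 8 states
  (b?a)*b : 10 states
  ((b?a)*b)+ : 12 states
  b((b?a)*b)+a : 16 states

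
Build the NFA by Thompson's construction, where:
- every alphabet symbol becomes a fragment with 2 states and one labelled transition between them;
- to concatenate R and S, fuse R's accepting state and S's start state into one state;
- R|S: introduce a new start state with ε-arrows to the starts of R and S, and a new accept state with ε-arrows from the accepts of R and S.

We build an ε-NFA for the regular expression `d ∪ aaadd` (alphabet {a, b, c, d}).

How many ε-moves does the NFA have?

Bottom-up over the parse tree:
Each of the 6 symbol leaves contributes 0 ε-transitions.
  aaadd → 0 ε-transitions
  d ∪ aaadd → 4 ε-transitions

4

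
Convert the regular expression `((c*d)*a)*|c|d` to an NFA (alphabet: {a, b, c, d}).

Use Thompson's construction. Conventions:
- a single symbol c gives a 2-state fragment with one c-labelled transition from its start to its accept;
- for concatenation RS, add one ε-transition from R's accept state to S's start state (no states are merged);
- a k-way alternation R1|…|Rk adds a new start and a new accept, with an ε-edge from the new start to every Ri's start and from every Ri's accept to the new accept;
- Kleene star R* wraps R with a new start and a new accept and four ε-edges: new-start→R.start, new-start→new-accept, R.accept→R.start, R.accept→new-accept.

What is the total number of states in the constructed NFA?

18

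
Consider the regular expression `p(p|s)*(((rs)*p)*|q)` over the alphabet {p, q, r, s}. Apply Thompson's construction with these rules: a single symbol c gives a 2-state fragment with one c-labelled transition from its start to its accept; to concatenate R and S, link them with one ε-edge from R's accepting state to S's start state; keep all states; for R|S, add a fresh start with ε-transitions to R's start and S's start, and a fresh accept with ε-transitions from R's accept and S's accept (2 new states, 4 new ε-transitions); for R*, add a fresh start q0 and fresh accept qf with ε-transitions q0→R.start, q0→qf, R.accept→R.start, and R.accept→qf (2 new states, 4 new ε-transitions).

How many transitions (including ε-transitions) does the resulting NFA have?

31

Building bottom-up:
Each of the 7 symbol leaves contributes 1 transition (1 symbol, 0 ε).
  p|s — 6 transitions (2 symbol, 4 ε)
  (p|s)* — 10 transitions (2 symbol, 8 ε)
  rs — 3 transitions (2 symbol, 1 ε)
  (rs)* — 7 transitions (2 symbol, 5 ε)
  (rs)*p — 9 transitions (3 symbol, 6 ε)
  ((rs)*p)* — 13 transitions (3 symbol, 10 ε)
  ((rs)*p)*|q — 18 transitions (4 symbol, 14 ε)
  p(p|s)*(((rs)*p)*|q) — 31 transitions (7 symbol, 24 ε)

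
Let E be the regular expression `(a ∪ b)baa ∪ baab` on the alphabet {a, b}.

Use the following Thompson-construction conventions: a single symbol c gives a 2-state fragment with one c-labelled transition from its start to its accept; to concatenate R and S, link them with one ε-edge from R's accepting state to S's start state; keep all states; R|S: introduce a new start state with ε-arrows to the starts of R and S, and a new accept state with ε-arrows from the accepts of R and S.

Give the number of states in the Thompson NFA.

Building bottom-up:
Each of the 9 symbol leaves contributes a 2-state fragment.
  a ∪ b = 6 states
  (a ∪ b)baa = 12 states
  baab = 8 states
  (a ∪ b)baa ∪ baab = 22 states

22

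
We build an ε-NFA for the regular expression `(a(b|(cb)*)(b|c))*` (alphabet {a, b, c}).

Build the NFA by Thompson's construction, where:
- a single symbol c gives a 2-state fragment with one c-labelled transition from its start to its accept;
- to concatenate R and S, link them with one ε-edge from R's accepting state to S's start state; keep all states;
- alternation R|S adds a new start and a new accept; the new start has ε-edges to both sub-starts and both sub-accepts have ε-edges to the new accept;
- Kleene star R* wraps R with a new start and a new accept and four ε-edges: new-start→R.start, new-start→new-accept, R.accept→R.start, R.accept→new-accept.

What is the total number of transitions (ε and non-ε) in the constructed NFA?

25

Per subexpression:
Each of the 6 symbol leaves contributes 1 transition (1 symbol, 0 ε).
  cb = 3 transitions (2 symbol, 1 ε)
  (cb)* = 7 transitions (2 symbol, 5 ε)
  b|(cb)* = 12 transitions (3 symbol, 9 ε)
  b|c = 6 transitions (2 symbol, 4 ε)
  a(b|(cb)*)(b|c) = 21 transitions (6 symbol, 15 ε)
  (a(b|(cb)*)(b|c))* = 25 transitions (6 symbol, 19 ε)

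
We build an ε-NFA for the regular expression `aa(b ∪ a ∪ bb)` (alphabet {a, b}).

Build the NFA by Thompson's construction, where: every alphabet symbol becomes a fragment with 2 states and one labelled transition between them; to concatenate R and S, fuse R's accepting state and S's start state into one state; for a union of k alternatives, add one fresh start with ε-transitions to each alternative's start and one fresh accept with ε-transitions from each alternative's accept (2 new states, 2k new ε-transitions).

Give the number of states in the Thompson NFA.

11

Recursing over subexpressions:
Each of the 6 symbol leaves contributes a 2-state fragment.
  bb = 3 states
  b ∪ a ∪ bb = 9 states
  aa(b ∪ a ∪ bb) = 11 states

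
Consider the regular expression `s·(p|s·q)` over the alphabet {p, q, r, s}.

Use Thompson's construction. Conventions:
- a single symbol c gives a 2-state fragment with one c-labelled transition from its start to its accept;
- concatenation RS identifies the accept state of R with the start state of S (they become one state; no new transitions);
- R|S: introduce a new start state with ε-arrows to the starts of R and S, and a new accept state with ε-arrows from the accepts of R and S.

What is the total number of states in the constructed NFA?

Bottom-up over the parse tree:
Each of the 4 symbol leaves contributes a 2-state fragment.
  s·q = 3 states
  p|s·q = 7 states
  s·(p|s·q) = 8 states

8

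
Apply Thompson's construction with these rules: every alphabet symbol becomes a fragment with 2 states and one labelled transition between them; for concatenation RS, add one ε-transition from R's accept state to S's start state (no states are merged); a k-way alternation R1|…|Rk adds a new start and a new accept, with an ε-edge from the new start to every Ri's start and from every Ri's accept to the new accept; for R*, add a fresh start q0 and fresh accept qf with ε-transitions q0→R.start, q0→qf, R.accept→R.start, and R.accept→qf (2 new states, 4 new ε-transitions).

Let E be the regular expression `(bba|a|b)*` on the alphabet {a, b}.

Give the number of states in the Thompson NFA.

14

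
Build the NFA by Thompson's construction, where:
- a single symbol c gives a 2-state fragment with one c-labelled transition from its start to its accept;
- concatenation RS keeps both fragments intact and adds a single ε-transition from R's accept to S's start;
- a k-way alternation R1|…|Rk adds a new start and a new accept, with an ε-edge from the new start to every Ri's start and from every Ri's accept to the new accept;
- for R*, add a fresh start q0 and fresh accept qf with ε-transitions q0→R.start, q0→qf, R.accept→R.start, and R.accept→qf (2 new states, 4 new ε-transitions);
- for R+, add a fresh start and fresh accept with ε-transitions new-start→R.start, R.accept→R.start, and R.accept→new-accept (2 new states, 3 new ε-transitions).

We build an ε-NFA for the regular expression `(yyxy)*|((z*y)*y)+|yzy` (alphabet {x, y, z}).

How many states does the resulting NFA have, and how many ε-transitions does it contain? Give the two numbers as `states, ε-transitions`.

30, 28

Bottom-up over the parse tree:
Each of the 10 symbol leaves contributes 2 states and 0 ε-transitions.
  yyxy → 8 states, 3 ε-transitions
  (yyxy)* → 10 states, 7 ε-transitions
  z* → 4 states, 4 ε-transitions
  z*y → 6 states, 5 ε-transitions
  (z*y)* → 8 states, 9 ε-transitions
  (z*y)*y → 10 states, 10 ε-transitions
  ((z*y)*y)+ → 12 states, 13 ε-transitions
  yzy → 6 states, 2 ε-transitions
  (yyxy)*|((z*y)*y)+|yzy → 30 states, 28 ε-transitions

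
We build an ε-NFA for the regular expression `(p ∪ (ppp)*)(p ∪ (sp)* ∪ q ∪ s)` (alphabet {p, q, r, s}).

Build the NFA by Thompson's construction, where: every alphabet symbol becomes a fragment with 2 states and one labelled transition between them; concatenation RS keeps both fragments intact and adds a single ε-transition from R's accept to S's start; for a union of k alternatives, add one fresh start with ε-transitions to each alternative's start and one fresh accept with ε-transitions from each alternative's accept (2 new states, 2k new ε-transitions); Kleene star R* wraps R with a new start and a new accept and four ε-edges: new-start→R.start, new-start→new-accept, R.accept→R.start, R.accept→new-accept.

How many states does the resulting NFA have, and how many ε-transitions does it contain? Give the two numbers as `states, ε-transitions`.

Building bottom-up:
Each of the 9 symbol leaves contributes 2 states and 0 ε-transitions.
  ppp : 6 states, 2 ε-transitions
  (ppp)* : 8 states, 6 ε-transitions
  p ∪ (ppp)* : 12 states, 10 ε-transitions
  sp : 4 states, 1 ε-transition
  (sp)* : 6 states, 5 ε-transitions
  p ∪ (sp)* ∪ q ∪ s : 14 states, 13 ε-transitions
  (p ∪ (ppp)*)(p ∪ (sp)* ∪ q ∪ s) : 26 states, 24 ε-transitions

26, 24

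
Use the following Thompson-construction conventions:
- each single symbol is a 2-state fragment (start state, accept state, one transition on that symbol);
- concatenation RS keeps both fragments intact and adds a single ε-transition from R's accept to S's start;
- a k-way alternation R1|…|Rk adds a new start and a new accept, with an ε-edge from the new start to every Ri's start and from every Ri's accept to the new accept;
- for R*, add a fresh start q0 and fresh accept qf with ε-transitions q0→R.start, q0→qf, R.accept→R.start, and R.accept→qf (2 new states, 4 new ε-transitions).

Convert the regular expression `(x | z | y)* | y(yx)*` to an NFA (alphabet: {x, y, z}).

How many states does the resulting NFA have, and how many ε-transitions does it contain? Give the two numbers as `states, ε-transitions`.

20, 20

Building bottom-up:
Each of the 6 symbol leaves contributes 2 states and 0 ε-transitions.
  x | z | y : 8 states, 6 ε-transitions
  (x | z | y)* : 10 states, 10 ε-transitions
  yx : 4 states, 1 ε-transition
  (yx)* : 6 states, 5 ε-transitions
  y(yx)* : 8 states, 6 ε-transitions
  (x | z | y)* | y(yx)* : 20 states, 20 ε-transitions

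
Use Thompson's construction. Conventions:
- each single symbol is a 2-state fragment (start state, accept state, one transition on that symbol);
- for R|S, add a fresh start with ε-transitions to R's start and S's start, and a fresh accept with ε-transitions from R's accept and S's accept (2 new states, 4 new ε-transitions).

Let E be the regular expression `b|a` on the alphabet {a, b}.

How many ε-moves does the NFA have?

Bottom-up over the parse tree:
Each of the 2 symbol leaves contributes 0 ε-transitions.
  b|a — 4 ε-transitions

4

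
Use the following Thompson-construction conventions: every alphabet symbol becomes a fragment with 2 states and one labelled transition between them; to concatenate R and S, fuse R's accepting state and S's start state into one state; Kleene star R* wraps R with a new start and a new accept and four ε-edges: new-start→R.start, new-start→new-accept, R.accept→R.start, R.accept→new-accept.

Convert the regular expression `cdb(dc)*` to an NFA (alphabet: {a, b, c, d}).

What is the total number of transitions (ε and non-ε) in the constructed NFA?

9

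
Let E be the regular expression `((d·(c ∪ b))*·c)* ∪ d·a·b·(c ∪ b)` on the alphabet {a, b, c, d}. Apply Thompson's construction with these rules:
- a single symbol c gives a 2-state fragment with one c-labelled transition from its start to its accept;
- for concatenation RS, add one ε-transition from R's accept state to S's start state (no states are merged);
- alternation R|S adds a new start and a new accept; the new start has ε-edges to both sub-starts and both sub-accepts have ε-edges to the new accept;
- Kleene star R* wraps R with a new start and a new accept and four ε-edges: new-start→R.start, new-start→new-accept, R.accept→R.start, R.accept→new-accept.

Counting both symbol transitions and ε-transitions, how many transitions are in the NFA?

34

Recursing over subexpressions:
Each of the 9 symbol leaves contributes 1 transition (1 symbol, 0 ε).
  c ∪ b — 6 transitions (2 symbol, 4 ε)
  d·(c ∪ b) — 8 transitions (3 symbol, 5 ε)
  (d·(c ∪ b))* — 12 transitions (3 symbol, 9 ε)
  (d·(c ∪ b))*·c — 14 transitions (4 symbol, 10 ε)
  ((d·(c ∪ b))*·c)* — 18 transitions (4 symbol, 14 ε)
  c ∪ b — 6 transitions (2 symbol, 4 ε)
  d·a·b·(c ∪ b) — 12 transitions (5 symbol, 7 ε)
  ((d·(c ∪ b))*·c)* ∪ d·a·b·(c ∪ b) — 34 transitions (9 symbol, 25 ε)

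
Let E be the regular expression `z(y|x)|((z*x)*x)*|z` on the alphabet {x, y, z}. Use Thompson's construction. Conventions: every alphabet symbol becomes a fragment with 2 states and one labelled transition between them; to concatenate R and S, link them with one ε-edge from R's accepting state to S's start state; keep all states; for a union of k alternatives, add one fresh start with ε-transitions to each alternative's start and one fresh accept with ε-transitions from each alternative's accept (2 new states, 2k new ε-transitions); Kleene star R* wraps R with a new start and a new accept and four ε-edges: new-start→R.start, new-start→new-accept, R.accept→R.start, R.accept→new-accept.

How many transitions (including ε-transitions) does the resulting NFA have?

32

Building bottom-up:
Each of the 7 symbol leaves contributes 1 transition (1 symbol, 0 ε).
  y|x → 6 transitions (2 symbol, 4 ε)
  z(y|x) → 8 transitions (3 symbol, 5 ε)
  z* → 5 transitions (1 symbol, 4 ε)
  z*x → 7 transitions (2 symbol, 5 ε)
  (z*x)* → 11 transitions (2 symbol, 9 ε)
  (z*x)*x → 13 transitions (3 symbol, 10 ε)
  ((z*x)*x)* → 17 transitions (3 symbol, 14 ε)
  z(y|x)|((z*x)*x)*|z → 32 transitions (7 symbol, 25 ε)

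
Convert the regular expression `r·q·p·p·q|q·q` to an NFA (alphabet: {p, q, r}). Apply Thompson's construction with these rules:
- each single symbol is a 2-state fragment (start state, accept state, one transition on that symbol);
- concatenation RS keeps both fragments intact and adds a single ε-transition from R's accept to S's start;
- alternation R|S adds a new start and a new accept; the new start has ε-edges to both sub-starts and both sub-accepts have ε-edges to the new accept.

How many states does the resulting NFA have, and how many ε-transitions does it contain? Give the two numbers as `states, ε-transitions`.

Bottom-up over the parse tree:
Each of the 7 symbol leaves contributes 2 states and 0 ε-transitions.
  r·q·p·p·q : 10 states, 4 ε-transitions
  q·q : 4 states, 1 ε-transition
  r·q·p·p·q|q·q : 16 states, 9 ε-transitions

16, 9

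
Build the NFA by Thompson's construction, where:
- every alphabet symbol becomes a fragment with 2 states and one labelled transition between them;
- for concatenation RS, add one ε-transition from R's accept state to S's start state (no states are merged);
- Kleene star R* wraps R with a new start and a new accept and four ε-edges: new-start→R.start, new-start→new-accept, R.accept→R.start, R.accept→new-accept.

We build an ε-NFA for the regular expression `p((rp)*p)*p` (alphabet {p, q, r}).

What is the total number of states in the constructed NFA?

14

Recursing over subexpressions:
Each of the 5 symbol leaves contributes a 2-state fragment.
  rp → 4 states
  (rp)* → 6 states
  (rp)*p → 8 states
  ((rp)*p)* → 10 states
  p((rp)*p)*p → 14 states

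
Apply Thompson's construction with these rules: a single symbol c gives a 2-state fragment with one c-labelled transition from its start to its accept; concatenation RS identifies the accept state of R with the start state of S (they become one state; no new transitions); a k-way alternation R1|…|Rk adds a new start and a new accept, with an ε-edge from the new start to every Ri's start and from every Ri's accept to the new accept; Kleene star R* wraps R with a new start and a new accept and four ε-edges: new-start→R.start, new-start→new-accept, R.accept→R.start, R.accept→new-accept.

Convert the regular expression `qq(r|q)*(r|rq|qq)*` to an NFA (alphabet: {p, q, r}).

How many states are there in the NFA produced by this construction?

By structural recursion:
Each of the 9 symbol leaves contributes a 2-state fragment.
  r|q — 6 states
  (r|q)* — 8 states
  rq — 3 states
  qq — 3 states
  r|rq|qq — 10 states
  (r|rq|qq)* — 12 states
  qq(r|q)*(r|rq|qq)* — 21 states

21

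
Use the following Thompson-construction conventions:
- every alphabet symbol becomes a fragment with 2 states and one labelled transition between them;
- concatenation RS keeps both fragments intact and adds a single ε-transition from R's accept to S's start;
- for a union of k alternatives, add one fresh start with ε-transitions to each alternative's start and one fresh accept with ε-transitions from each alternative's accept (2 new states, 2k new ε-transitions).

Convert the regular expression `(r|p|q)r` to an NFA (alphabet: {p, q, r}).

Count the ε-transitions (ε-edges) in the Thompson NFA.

7

By structural recursion:
Each of the 4 symbol leaves contributes 0 ε-transitions.
  r|p|q = 6 ε-transitions
  (r|p|q)r = 7 ε-transitions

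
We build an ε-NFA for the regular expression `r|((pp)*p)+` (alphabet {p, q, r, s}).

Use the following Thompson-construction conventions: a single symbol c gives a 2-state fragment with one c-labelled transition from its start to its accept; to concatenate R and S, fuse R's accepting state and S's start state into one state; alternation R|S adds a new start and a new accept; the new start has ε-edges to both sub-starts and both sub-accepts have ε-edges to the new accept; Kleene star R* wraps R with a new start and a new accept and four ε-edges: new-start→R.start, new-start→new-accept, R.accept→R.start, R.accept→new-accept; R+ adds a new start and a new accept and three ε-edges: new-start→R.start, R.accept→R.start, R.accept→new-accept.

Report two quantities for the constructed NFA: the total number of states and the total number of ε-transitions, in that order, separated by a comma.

12, 11

Per subexpression:
Each of the 4 symbol leaves contributes 2 states and 0 ε-transitions.
  pp → 3 states, 0 ε-transitions
  (pp)* → 5 states, 4 ε-transitions
  (pp)*p → 6 states, 4 ε-transitions
  ((pp)*p)+ → 8 states, 7 ε-transitions
  r|((pp)*p)+ → 12 states, 11 ε-transitions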